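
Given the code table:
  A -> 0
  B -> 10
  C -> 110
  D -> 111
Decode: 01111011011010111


Decoding:
0 -> A
111 -> D
10 -> B
110 -> C
110 -> C
10 -> B
111 -> D


Result: ADBCCBD


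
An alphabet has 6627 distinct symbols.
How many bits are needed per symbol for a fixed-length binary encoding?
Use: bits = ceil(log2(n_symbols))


log2(6627) = 12.6941
Bracket: 2^12 = 4096 < 6627 <= 2^13 = 8192
So ceil(log2(6627)) = 13

bits = ceil(log2(6627)) = ceil(12.6941) = 13 bits


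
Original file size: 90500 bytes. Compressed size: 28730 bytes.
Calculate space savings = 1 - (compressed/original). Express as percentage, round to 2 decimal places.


ratio = compressed/original = 28730/90500 = 0.317459
savings = 1 - ratio = 1 - 0.317459 = 0.682541
as a percentage: 0.682541 * 100 = 68.25%

Space savings = 1 - 28730/90500 = 68.25%


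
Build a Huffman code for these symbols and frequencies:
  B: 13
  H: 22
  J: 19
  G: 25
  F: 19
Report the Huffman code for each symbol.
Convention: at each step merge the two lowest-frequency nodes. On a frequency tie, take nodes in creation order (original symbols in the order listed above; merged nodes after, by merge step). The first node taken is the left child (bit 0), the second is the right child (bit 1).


Huffman tree construction:
Step 1: Merge B(13) + J(19) = 32
Step 2: Merge F(19) + H(22) = 41
Step 3: Merge G(25) + (B+J)(32) = 57
Step 4: Merge (F+H)(41) + (G+(B+J))(57) = 98
Read each symbol's code off the tree from the root (left child = 0, right child = 1).

Codes:
  B: 110 (length 3)
  H: 01 (length 2)
  J: 111 (length 3)
  G: 10 (length 2)
  F: 00 (length 2)
Average code length: 228/98 = 2.3265 bits/symbol


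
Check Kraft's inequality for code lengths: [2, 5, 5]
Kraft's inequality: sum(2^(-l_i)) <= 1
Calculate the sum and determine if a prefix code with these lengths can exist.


Sum = 2^(-2) + 2^(-5) + 2^(-5)
    = 0.25 + 0.03125 + 0.03125
    = 10/32 = 0.3125
Since 0.3125 <= 1, Kraft's inequality IS satisfied.
A prefix code with these lengths CAN exist.

Kraft sum = 0.3125. Satisfied.


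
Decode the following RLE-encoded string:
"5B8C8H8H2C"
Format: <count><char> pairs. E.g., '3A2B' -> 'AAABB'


Expanding each <count><char> pair:
  5B -> 'BBBBB'
  8C -> 'CCCCCCCC'
  8H -> 'HHHHHHHH'
  8H -> 'HHHHHHHH'
  2C -> 'CC'

Decoded = BBBBBCCCCCCCCHHHHHHHHHHHHHHHHCC


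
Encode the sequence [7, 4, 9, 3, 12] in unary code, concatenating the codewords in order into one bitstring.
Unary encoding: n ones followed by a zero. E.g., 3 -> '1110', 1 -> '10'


Encode each number as n ones followed by a terminating 0:
  7 -> 11111110 (8 bits)
  4 -> 11110 (5 bits)
  9 -> 1111111110 (10 bits)
  3 -> 1110 (4 bits)
  12 -> 1111111111110 (13 bits)
Total length = 8 + 5 + 10 + 4 + 13 = 40 bits.

Unary([7, 4, 9, 3, 12]) = 1111111011110111111111011101111111111110 (40 bits)


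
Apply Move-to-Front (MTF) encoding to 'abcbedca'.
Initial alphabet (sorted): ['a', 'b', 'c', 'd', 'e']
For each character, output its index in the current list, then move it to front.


MTF encoding:
'a': index 0 in ['a', 'b', 'c', 'd', 'e'] -> ['a', 'b', 'c', 'd', 'e']
'b': index 1 in ['a', 'b', 'c', 'd', 'e'] -> ['b', 'a', 'c', 'd', 'e']
'c': index 2 in ['b', 'a', 'c', 'd', 'e'] -> ['c', 'b', 'a', 'd', 'e']
'b': index 1 in ['c', 'b', 'a', 'd', 'e'] -> ['b', 'c', 'a', 'd', 'e']
'e': index 4 in ['b', 'c', 'a', 'd', 'e'] -> ['e', 'b', 'c', 'a', 'd']
'd': index 4 in ['e', 'b', 'c', 'a', 'd'] -> ['d', 'e', 'b', 'c', 'a']
'c': index 3 in ['d', 'e', 'b', 'c', 'a'] -> ['c', 'd', 'e', 'b', 'a']
'a': index 4 in ['c', 'd', 'e', 'b', 'a'] -> ['a', 'c', 'd', 'e', 'b']


Output: [0, 1, 2, 1, 4, 4, 3, 4]


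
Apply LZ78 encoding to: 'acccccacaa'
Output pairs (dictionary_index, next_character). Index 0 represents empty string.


LZ78 encoding steps:
Dictionary: {0: ''}
Step 1: w='' (idx 0), next='a' -> output (0, 'a'), add 'a' as idx 1
Step 2: w='' (idx 0), next='c' -> output (0, 'c'), add 'c' as idx 2
Step 3: w='c' (idx 2), next='c' -> output (2, 'c'), add 'cc' as idx 3
Step 4: w='cc' (idx 3), next='a' -> output (3, 'a'), add 'cca' as idx 4
Step 5: w='c' (idx 2), next='a' -> output (2, 'a'), add 'ca' as idx 5
Step 6: w='a' (idx 1), end of input -> output (1, '')


Encoded: [(0, 'a'), (0, 'c'), (2, 'c'), (3, 'a'), (2, 'a'), (1, '')]


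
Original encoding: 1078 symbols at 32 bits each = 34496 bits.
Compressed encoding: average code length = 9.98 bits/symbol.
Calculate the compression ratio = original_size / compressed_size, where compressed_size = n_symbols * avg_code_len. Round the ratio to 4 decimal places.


original_size = n_symbols * orig_bits = 1078 * 32 = 34496 bits
compressed_size = n_symbols * avg_code_len = 1078 * 9.98 = 10758.44 bits
ratio = original_size / compressed_size = 34496 / 10758.44 = 3.2064

Compression ratio = 3.2064


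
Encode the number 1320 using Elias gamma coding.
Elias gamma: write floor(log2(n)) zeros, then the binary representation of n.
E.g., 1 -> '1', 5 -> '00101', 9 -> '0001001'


num_bits = floor(log2(1320)) + 1 = 11
leading_zeros = num_bits - 1 = 10
binary(1320) = 10100101000

Elias gamma(1320) = '0000000000' + '10100101000' = 000000000010100101000 (21 bits)


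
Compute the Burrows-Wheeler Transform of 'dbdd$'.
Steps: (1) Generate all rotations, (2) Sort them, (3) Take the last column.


Rotations (sorted):
  0: $dbdd -> last char: d
  1: bdd$d -> last char: d
  2: d$dbd -> last char: d
  3: dbdd$ -> last char: $
  4: dd$db -> last char: b


BWT = ddd$b


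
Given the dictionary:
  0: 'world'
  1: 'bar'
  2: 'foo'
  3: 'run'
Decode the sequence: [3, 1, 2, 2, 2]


Look up each index in the dictionary:
  3 -> 'run'
  1 -> 'bar'
  2 -> 'foo'
  2 -> 'foo'
  2 -> 'foo'

Decoded: "run bar foo foo foo"


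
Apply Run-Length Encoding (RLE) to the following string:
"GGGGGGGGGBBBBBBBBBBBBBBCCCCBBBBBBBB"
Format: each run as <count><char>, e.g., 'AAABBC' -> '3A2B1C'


Scanning runs left to right:
  i=0: run of 'G' x 9 -> '9G'
  i=9: run of 'B' x 14 -> '14B'
  i=23: run of 'C' x 4 -> '4C'
  i=27: run of 'B' x 8 -> '8B'

RLE = 9G14B4C8B


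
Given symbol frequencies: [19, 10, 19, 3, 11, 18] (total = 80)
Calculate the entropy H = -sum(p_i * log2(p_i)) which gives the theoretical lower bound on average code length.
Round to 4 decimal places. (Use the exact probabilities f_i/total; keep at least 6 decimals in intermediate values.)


Per-symbol terms -p_i * log2(p_i) with p_i = f_i/80:
  p = 19/80 = 0.237500: log2(p) = -2.074001, -p*log2(p) = 0.492575
  p = 10/80 = 0.125000: log2(p) = -3.000000, -p*log2(p) = 0.375000
  p = 19/80 = 0.237500: log2(p) = -2.074001, -p*log2(p) = 0.492575
  p = 3/80 = 0.037500: log2(p) = -4.736966, -p*log2(p) = 0.177636
  p = 11/80 = 0.137500: log2(p) = -2.862496, -p*log2(p) = 0.393593
  p = 18/80 = 0.225000: log2(p) = -2.152003, -p*log2(p) = 0.484201
H = 0.492575 + 0.375000 + 0.492575 + 0.177636 + 0.393593 + 0.484201 = 2.415580

H = 2.4156 bits/symbol


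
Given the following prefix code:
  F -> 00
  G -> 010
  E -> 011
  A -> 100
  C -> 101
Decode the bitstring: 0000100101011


Decoding step by step:
Bits 00 -> F
Bits 00 -> F
Bits 100 -> A
Bits 101 -> C
Bits 011 -> E


Decoded message: FFACE


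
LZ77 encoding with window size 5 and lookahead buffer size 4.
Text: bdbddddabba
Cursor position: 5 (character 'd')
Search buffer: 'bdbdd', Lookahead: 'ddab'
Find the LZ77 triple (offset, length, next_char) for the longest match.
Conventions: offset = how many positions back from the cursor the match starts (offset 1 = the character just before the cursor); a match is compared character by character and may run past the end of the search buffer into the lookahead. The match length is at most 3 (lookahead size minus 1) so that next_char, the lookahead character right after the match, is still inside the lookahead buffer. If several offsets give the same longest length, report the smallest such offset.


Try each offset into the search buffer:
  offset=1 (pos 4, char 'd'): match length 2
  offset=2 (pos 3, char 'd'): match length 2
  offset=3 (pos 2, char 'b'): match length 0
  offset=4 (pos 1, char 'd'): match length 1
  offset=5 (pos 0, char 'b'): match length 0
Longest match has length 2, found at offsets 1, 2; take the smallest, offset 1.
next_char = character at position 5 + 2 = 7 -> 'a'

Best match: offset=1, length=2 (matching 'dd' starting at position 4)
LZ77 triple: (1, 2, 'a')


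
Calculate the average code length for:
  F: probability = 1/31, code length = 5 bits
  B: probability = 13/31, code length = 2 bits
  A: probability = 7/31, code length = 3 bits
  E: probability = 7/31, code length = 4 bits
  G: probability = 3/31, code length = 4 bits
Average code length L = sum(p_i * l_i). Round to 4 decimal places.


Weighted contributions p_i * l_i:
  F: (1/31) * 5 = 5/31
  B: (13/31) * 2 = 26/31
  A: (7/31) * 3 = 21/31
  E: (7/31) * 4 = 28/31
  G: (3/31) * 4 = 12/31
Sum = (5 + 26 + 21 + 28 + 12)/31 = 92/31

L = 92/31 = 2.9677 bits/symbol


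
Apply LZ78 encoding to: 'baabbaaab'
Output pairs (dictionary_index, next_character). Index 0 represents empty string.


LZ78 encoding steps:
Dictionary: {0: ''}
Step 1: w='' (idx 0), next='b' -> output (0, 'b'), add 'b' as idx 1
Step 2: w='' (idx 0), next='a' -> output (0, 'a'), add 'a' as idx 2
Step 3: w='a' (idx 2), next='b' -> output (2, 'b'), add 'ab' as idx 3
Step 4: w='b' (idx 1), next='a' -> output (1, 'a'), add 'ba' as idx 4
Step 5: w='a' (idx 2), next='a' -> output (2, 'a'), add 'aa' as idx 5
Step 6: w='b' (idx 1), end of input -> output (1, '')


Encoded: [(0, 'b'), (0, 'a'), (2, 'b'), (1, 'a'), (2, 'a'), (1, '')]


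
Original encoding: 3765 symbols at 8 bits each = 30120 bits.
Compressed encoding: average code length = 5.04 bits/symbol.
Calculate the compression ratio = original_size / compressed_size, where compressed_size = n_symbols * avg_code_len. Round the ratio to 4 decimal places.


original_size = n_symbols * orig_bits = 3765 * 8 = 30120 bits
compressed_size = n_symbols * avg_code_len = 3765 * 5.04 = 18975.6 bits
ratio = original_size / compressed_size = 30120 / 18975.6 = 1.5873

Compression ratio = 1.5873


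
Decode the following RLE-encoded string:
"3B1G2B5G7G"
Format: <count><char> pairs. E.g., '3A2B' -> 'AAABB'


Expanding each <count><char> pair:
  3B -> 'BBB'
  1G -> 'G'
  2B -> 'BB'
  5G -> 'GGGGG'
  7G -> 'GGGGGGG'

Decoded = BBBGBBGGGGGGGGGGGG


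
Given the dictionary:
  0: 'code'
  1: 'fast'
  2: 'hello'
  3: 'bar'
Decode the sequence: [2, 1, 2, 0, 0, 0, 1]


Look up each index in the dictionary:
  2 -> 'hello'
  1 -> 'fast'
  2 -> 'hello'
  0 -> 'code'
  0 -> 'code'
  0 -> 'code'
  1 -> 'fast'

Decoded: "hello fast hello code code code fast"


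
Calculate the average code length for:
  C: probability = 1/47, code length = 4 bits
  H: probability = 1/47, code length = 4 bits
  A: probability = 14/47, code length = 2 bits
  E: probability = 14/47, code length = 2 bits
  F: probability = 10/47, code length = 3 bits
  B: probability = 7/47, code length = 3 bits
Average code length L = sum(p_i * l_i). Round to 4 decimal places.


Weighted contributions p_i * l_i:
  C: (1/47) * 4 = 4/47
  H: (1/47) * 4 = 4/47
  A: (14/47) * 2 = 28/47
  E: (14/47) * 2 = 28/47
  F: (10/47) * 3 = 30/47
  B: (7/47) * 3 = 21/47
Sum = (4 + 4 + 28 + 28 + 30 + 21)/47 = 115/47

L = 115/47 = 2.4468 bits/symbol


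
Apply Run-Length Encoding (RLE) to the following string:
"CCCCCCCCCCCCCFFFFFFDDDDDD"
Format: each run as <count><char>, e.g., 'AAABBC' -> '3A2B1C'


Scanning runs left to right:
  i=0: run of 'C' x 13 -> '13C'
  i=13: run of 'F' x 6 -> '6F'
  i=19: run of 'D' x 6 -> '6D'

RLE = 13C6F6D


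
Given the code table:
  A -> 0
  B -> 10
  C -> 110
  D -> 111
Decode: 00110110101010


Decoding:
0 -> A
0 -> A
110 -> C
110 -> C
10 -> B
10 -> B
10 -> B


Result: AACCBBB


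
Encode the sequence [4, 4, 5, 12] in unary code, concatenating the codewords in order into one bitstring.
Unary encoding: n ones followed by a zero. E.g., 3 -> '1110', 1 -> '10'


Encode each number as n ones followed by a terminating 0:
  4 -> 11110 (5 bits)
  4 -> 11110 (5 bits)
  5 -> 111110 (6 bits)
  12 -> 1111111111110 (13 bits)
Total length = 5 + 5 + 6 + 13 = 29 bits.

Unary([4, 4, 5, 12]) = 11110111101111101111111111110 (29 bits)


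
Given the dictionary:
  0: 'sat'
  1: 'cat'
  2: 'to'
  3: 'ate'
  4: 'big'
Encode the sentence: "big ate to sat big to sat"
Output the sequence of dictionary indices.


Look up each word in the dictionary:
  'big' -> 4
  'ate' -> 3
  'to' -> 2
  'sat' -> 0
  'big' -> 4
  'to' -> 2
  'sat' -> 0

Encoded: [4, 3, 2, 0, 4, 2, 0]


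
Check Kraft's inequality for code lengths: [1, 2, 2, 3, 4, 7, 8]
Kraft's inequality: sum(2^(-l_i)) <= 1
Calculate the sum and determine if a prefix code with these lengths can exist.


Sum = 2^(-1) + 2^(-2) + 2^(-2) + 2^(-3) + 2^(-4) + 2^(-7) + 2^(-8)
    = 0.5 + 0.25 + 0.25 + 0.125 + 0.0625 + 0.0078125 + 0.00390625
    = 307/256 = 1.19921875
Since 1.19921875 > 1, Kraft's inequality is NOT satisfied.
A prefix code with these lengths CANNOT exist.

Kraft sum = 1.19921875. Not satisfied.


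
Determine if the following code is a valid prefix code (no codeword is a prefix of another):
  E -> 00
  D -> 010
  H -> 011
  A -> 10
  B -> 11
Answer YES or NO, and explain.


Checking each pair (does one codeword prefix another?):
  E='00' vs D='010': no prefix
  E='00' vs H='011': no prefix
  E='00' vs A='10': no prefix
  E='00' vs B='11': no prefix
  D='010' vs E='00': no prefix
  D='010' vs H='011': no prefix
  D='010' vs A='10': no prefix
  D='010' vs B='11': no prefix
  H='011' vs E='00': no prefix
  H='011' vs D='010': no prefix
  H='011' vs A='10': no prefix
  H='011' vs B='11': no prefix
  A='10' vs E='00': no prefix
  A='10' vs D='010': no prefix
  A='10' vs H='011': no prefix
  A='10' vs B='11': no prefix
  B='11' vs E='00': no prefix
  B='11' vs D='010': no prefix
  B='11' vs H='011': no prefix
  B='11' vs A='10': no prefix
No violation found over all pairs.

YES -- this is a valid prefix code. No codeword is a prefix of any other codeword.


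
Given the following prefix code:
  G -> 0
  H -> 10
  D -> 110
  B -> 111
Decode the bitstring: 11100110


Decoding step by step:
Bits 111 -> B
Bits 0 -> G
Bits 0 -> G
Bits 110 -> D


Decoded message: BGGD


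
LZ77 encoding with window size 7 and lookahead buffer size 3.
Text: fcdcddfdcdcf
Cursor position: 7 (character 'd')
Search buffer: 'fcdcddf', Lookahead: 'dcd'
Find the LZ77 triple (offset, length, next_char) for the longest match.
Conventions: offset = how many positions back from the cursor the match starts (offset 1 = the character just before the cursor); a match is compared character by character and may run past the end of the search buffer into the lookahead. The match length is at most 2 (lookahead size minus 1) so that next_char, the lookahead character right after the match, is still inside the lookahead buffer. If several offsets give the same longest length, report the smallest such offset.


Try each offset into the search buffer:
  offset=1 (pos 6, char 'f'): match length 0
  offset=2 (pos 5, char 'd'): match length 1
  offset=3 (pos 4, char 'd'): match length 1
  offset=4 (pos 3, char 'c'): match length 0
  offset=5 (pos 2, char 'd'): match length 2
  offset=6 (pos 1, char 'c'): match length 0
  offset=7 (pos 0, char 'f'): match length 0
Longest match has length 2 at offset 5.
next_char = character at position 7 + 2 = 9 -> 'd'

Best match: offset=5, length=2 (matching 'dc' starting at position 2)
LZ77 triple: (5, 2, 'd')


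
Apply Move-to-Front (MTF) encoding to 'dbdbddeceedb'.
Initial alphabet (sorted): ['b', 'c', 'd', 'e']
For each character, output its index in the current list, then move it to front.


MTF encoding:
'd': index 2 in ['b', 'c', 'd', 'e'] -> ['d', 'b', 'c', 'e']
'b': index 1 in ['d', 'b', 'c', 'e'] -> ['b', 'd', 'c', 'e']
'd': index 1 in ['b', 'd', 'c', 'e'] -> ['d', 'b', 'c', 'e']
'b': index 1 in ['d', 'b', 'c', 'e'] -> ['b', 'd', 'c', 'e']
'd': index 1 in ['b', 'd', 'c', 'e'] -> ['d', 'b', 'c', 'e']
'd': index 0 in ['d', 'b', 'c', 'e'] -> ['d', 'b', 'c', 'e']
'e': index 3 in ['d', 'b', 'c', 'e'] -> ['e', 'd', 'b', 'c']
'c': index 3 in ['e', 'd', 'b', 'c'] -> ['c', 'e', 'd', 'b']
'e': index 1 in ['c', 'e', 'd', 'b'] -> ['e', 'c', 'd', 'b']
'e': index 0 in ['e', 'c', 'd', 'b'] -> ['e', 'c', 'd', 'b']
'd': index 2 in ['e', 'c', 'd', 'b'] -> ['d', 'e', 'c', 'b']
'b': index 3 in ['d', 'e', 'c', 'b'] -> ['b', 'd', 'e', 'c']


Output: [2, 1, 1, 1, 1, 0, 3, 3, 1, 0, 2, 3]


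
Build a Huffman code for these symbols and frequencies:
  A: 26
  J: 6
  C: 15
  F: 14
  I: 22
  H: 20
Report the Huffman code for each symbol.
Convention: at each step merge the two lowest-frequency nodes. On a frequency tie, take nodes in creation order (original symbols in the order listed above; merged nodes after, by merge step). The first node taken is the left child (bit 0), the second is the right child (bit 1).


Huffman tree construction:
Step 1: Merge J(6) + F(14) = 20
Step 2: Merge C(15) + H(20) = 35
Step 3: Merge (J+F)(20) + I(22) = 42
Step 4: Merge A(26) + (C+H)(35) = 61
Step 5: Merge ((J+F)+I)(42) + (A+(C+H))(61) = 103
Read each symbol's code off the tree from the root (left child = 0, right child = 1).

Codes:
  A: 10 (length 2)
  J: 000 (length 3)
  C: 110 (length 3)
  F: 001 (length 3)
  I: 01 (length 2)
  H: 111 (length 3)
Average code length: 261/103 = 2.5340 bits/symbol


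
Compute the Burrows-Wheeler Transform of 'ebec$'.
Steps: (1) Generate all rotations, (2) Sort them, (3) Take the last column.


Rotations (sorted):
  0: $ebec -> last char: c
  1: bec$e -> last char: e
  2: c$ebe -> last char: e
  3: ebec$ -> last char: $
  4: ec$eb -> last char: b


BWT = cee$b


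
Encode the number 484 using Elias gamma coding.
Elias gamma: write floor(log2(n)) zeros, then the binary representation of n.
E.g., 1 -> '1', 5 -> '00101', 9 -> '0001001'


num_bits = floor(log2(484)) + 1 = 9
leading_zeros = num_bits - 1 = 8
binary(484) = 111100100

Elias gamma(484) = '00000000' + '111100100' = 00000000111100100 (17 bits)


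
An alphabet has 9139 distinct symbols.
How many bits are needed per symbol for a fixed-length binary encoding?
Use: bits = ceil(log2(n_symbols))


log2(9139) = 13.1578
Bracket: 2^13 = 8192 < 9139 <= 2^14 = 16384
So ceil(log2(9139)) = 14

bits = ceil(log2(9139)) = ceil(13.1578) = 14 bits


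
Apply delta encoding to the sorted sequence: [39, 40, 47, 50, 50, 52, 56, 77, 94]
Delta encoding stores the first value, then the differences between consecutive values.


First value: 39
Deltas:
  40 - 39 = 1
  47 - 40 = 7
  50 - 47 = 3
  50 - 50 = 0
  52 - 50 = 2
  56 - 52 = 4
  77 - 56 = 21
  94 - 77 = 17


Delta encoded: [39, 1, 7, 3, 0, 2, 4, 21, 17]


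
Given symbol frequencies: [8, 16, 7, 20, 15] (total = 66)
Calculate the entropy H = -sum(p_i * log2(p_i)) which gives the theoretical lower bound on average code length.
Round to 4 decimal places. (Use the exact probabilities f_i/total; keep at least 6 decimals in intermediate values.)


Per-symbol terms -p_i * log2(p_i) with p_i = f_i/66:
  p = 8/66 = 0.121212: log2(p) = -3.044394, -p*log2(p) = 0.369017
  p = 16/66 = 0.242424: log2(p) = -2.044394, -p*log2(p) = 0.495611
  p = 7/66 = 0.106061: log2(p) = -3.237039, -p*log2(p) = 0.343322
  p = 20/66 = 0.303030: log2(p) = -1.722466, -p*log2(p) = 0.521959
  p = 15/66 = 0.227273: log2(p) = -2.137504, -p*log2(p) = 0.485796
H = 0.369017 + 0.495611 + 0.343322 + 0.521959 + 0.485796 = 2.215705

H = 2.2157 bits/symbol


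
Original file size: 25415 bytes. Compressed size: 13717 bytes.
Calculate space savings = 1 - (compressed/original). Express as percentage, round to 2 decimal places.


ratio = compressed/original = 13717/25415 = 0.539721
savings = 1 - ratio = 1 - 0.539721 = 0.460279
as a percentage: 0.460279 * 100 = 46.03%

Space savings = 1 - 13717/25415 = 46.03%


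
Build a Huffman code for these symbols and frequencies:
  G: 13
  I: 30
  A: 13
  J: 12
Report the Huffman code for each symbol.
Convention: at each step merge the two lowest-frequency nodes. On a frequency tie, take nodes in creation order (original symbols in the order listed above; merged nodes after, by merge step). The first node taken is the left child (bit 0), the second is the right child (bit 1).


Huffman tree construction:
Step 1: Merge J(12) + G(13) = 25
Step 2: Merge A(13) + (J+G)(25) = 38
Step 3: Merge I(30) + (A+(J+G))(38) = 68
Read each symbol's code off the tree from the root (left child = 0, right child = 1).

Codes:
  G: 111 (length 3)
  I: 0 (length 1)
  A: 10 (length 2)
  J: 110 (length 3)
Average code length: 131/68 = 1.9265 bits/symbol


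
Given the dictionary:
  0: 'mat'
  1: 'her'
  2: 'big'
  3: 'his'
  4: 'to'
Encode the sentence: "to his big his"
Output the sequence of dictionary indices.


Look up each word in the dictionary:
  'to' -> 4
  'his' -> 3
  'big' -> 2
  'his' -> 3

Encoded: [4, 3, 2, 3]


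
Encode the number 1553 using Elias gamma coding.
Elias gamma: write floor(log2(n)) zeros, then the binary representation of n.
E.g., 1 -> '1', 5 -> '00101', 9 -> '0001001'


num_bits = floor(log2(1553)) + 1 = 11
leading_zeros = num_bits - 1 = 10
binary(1553) = 11000010001

Elias gamma(1553) = '0000000000' + '11000010001' = 000000000011000010001 (21 bits)


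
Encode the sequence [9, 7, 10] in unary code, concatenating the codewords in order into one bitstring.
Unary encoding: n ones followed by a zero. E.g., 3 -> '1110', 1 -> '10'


Encode each number as n ones followed by a terminating 0:
  9 -> 1111111110 (10 bits)
  7 -> 11111110 (8 bits)
  10 -> 11111111110 (11 bits)
Total length = 10 + 8 + 11 = 29 bits.

Unary([9, 7, 10]) = 11111111101111111011111111110 (29 bits)


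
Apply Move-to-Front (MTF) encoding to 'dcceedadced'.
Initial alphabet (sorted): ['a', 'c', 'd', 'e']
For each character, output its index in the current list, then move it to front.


MTF encoding:
'd': index 2 in ['a', 'c', 'd', 'e'] -> ['d', 'a', 'c', 'e']
'c': index 2 in ['d', 'a', 'c', 'e'] -> ['c', 'd', 'a', 'e']
'c': index 0 in ['c', 'd', 'a', 'e'] -> ['c', 'd', 'a', 'e']
'e': index 3 in ['c', 'd', 'a', 'e'] -> ['e', 'c', 'd', 'a']
'e': index 0 in ['e', 'c', 'd', 'a'] -> ['e', 'c', 'd', 'a']
'd': index 2 in ['e', 'c', 'd', 'a'] -> ['d', 'e', 'c', 'a']
'a': index 3 in ['d', 'e', 'c', 'a'] -> ['a', 'd', 'e', 'c']
'd': index 1 in ['a', 'd', 'e', 'c'] -> ['d', 'a', 'e', 'c']
'c': index 3 in ['d', 'a', 'e', 'c'] -> ['c', 'd', 'a', 'e']
'e': index 3 in ['c', 'd', 'a', 'e'] -> ['e', 'c', 'd', 'a']
'd': index 2 in ['e', 'c', 'd', 'a'] -> ['d', 'e', 'c', 'a']


Output: [2, 2, 0, 3, 0, 2, 3, 1, 3, 3, 2]


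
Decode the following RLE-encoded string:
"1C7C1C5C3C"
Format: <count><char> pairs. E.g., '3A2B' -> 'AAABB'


Expanding each <count><char> pair:
  1C -> 'C'
  7C -> 'CCCCCCC'
  1C -> 'C'
  5C -> 'CCCCC'
  3C -> 'CCC'

Decoded = CCCCCCCCCCCCCCCCC


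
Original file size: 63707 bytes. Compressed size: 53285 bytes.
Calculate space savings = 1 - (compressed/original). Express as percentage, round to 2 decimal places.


ratio = compressed/original = 53285/63707 = 0.836407
savings = 1 - ratio = 1 - 0.836407 = 0.163593
as a percentage: 0.163593 * 100 = 16.36%

Space savings = 1 - 53285/63707 = 16.36%


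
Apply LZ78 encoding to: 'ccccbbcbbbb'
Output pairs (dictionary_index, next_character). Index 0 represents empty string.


LZ78 encoding steps:
Dictionary: {0: ''}
Step 1: w='' (idx 0), next='c' -> output (0, 'c'), add 'c' as idx 1
Step 2: w='c' (idx 1), next='c' -> output (1, 'c'), add 'cc' as idx 2
Step 3: w='c' (idx 1), next='b' -> output (1, 'b'), add 'cb' as idx 3
Step 4: w='' (idx 0), next='b' -> output (0, 'b'), add 'b' as idx 4
Step 5: w='cb' (idx 3), next='b' -> output (3, 'b'), add 'cbb' as idx 5
Step 6: w='b' (idx 4), next='b' -> output (4, 'b'), add 'bb' as idx 6


Encoded: [(0, 'c'), (1, 'c'), (1, 'b'), (0, 'b'), (3, 'b'), (4, 'b')]


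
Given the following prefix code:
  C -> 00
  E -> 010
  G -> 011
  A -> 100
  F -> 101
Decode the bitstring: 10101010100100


Decoding step by step:
Bits 101 -> F
Bits 010 -> E
Bits 101 -> F
Bits 00 -> C
Bits 100 -> A


Decoded message: FEFCA


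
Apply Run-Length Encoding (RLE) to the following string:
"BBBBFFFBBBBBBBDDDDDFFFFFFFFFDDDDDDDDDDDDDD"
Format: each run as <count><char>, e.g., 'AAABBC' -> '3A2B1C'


Scanning runs left to right:
  i=0: run of 'B' x 4 -> '4B'
  i=4: run of 'F' x 3 -> '3F'
  i=7: run of 'B' x 7 -> '7B'
  i=14: run of 'D' x 5 -> '5D'
  i=19: run of 'F' x 9 -> '9F'
  i=28: run of 'D' x 14 -> '14D'

RLE = 4B3F7B5D9F14D


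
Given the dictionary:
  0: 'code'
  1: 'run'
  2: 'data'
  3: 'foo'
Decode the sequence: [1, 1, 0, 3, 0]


Look up each index in the dictionary:
  1 -> 'run'
  1 -> 'run'
  0 -> 'code'
  3 -> 'foo'
  0 -> 'code'

Decoded: "run run code foo code"


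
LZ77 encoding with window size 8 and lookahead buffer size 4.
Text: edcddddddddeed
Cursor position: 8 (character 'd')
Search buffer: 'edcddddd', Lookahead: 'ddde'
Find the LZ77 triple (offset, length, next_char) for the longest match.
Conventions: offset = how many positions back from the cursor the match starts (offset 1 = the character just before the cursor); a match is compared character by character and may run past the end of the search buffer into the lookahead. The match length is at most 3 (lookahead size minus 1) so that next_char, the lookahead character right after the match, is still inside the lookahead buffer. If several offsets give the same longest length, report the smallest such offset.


Try each offset into the search buffer:
  offset=1 (pos 7, char 'd'): match length 3
  offset=2 (pos 6, char 'd'): match length 3
  offset=3 (pos 5, char 'd'): match length 3
  offset=4 (pos 4, char 'd'): match length 3
  offset=5 (pos 3, char 'd'): match length 3
  offset=6 (pos 2, char 'c'): match length 0
  offset=7 (pos 1, char 'd'): match length 1
  offset=8 (pos 0, char 'e'): match length 0
Longest match has length 3, found at offsets 1, 2, 3, 4, 5; take the smallest, offset 1.
next_char = character at position 8 + 3 = 11 -> 'e'

Best match: offset=1, length=3 (matching 'ddd' starting at position 7)
LZ77 triple: (1, 3, 'e')


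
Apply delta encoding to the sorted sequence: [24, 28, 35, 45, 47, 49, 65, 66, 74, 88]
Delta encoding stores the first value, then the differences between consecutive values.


First value: 24
Deltas:
  28 - 24 = 4
  35 - 28 = 7
  45 - 35 = 10
  47 - 45 = 2
  49 - 47 = 2
  65 - 49 = 16
  66 - 65 = 1
  74 - 66 = 8
  88 - 74 = 14


Delta encoded: [24, 4, 7, 10, 2, 2, 16, 1, 8, 14]


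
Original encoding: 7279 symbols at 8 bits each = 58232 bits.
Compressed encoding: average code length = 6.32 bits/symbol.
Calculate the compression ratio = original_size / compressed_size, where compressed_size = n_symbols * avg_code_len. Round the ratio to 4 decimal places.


original_size = n_symbols * orig_bits = 7279 * 8 = 58232 bits
compressed_size = n_symbols * avg_code_len = 7279 * 6.32 = 46003.28 bits
ratio = original_size / compressed_size = 58232 / 46003.28 = 1.2658

Compression ratio = 1.2658


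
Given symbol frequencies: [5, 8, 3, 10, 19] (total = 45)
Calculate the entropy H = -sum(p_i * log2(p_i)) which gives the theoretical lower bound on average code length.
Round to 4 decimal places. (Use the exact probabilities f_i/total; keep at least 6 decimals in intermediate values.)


Per-symbol terms -p_i * log2(p_i) with p_i = f_i/45:
  p = 5/45 = 0.111111: log2(p) = -3.169925, -p*log2(p) = 0.352214
  p = 8/45 = 0.177778: log2(p) = -2.491853, -p*log2(p) = 0.442996
  p = 3/45 = 0.066667: log2(p) = -3.906891, -p*log2(p) = 0.260459
  p = 10/45 = 0.222222: log2(p) = -2.169925, -p*log2(p) = 0.482206
  p = 19/45 = 0.422222: log2(p) = -1.243926, -p*log2(p) = 0.525213
H = 0.352214 + 0.442996 + 0.260459 + 0.482206 + 0.525213 = 2.063088

H = 2.0631 bits/symbol


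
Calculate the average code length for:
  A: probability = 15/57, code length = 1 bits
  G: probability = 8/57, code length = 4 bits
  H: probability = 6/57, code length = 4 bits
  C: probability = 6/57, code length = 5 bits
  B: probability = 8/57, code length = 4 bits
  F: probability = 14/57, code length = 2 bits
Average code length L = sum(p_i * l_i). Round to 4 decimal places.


Weighted contributions p_i * l_i:
  A: (15/57) * 1 = 15/57
  G: (8/57) * 4 = 32/57
  H: (6/57) * 4 = 24/57
  C: (6/57) * 5 = 30/57
  B: (8/57) * 4 = 32/57
  F: (14/57) * 2 = 28/57
Sum = (15 + 32 + 24 + 30 + 32 + 28)/57 = 161/57

L = 161/57 = 2.8246 bits/symbol


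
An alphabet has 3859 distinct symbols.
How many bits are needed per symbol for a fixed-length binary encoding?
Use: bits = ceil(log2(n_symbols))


log2(3859) = 11.914
Bracket: 2^11 = 2048 < 3859 <= 2^12 = 4096
So ceil(log2(3859)) = 12

bits = ceil(log2(3859)) = ceil(11.914) = 12 bits


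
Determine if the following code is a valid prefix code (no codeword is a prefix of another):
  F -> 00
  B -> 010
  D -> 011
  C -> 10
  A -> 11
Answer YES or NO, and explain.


Checking each pair (does one codeword prefix another?):
  F='00' vs B='010': no prefix
  F='00' vs D='011': no prefix
  F='00' vs C='10': no prefix
  F='00' vs A='11': no prefix
  B='010' vs F='00': no prefix
  B='010' vs D='011': no prefix
  B='010' vs C='10': no prefix
  B='010' vs A='11': no prefix
  D='011' vs F='00': no prefix
  D='011' vs B='010': no prefix
  D='011' vs C='10': no prefix
  D='011' vs A='11': no prefix
  C='10' vs F='00': no prefix
  C='10' vs B='010': no prefix
  C='10' vs D='011': no prefix
  C='10' vs A='11': no prefix
  A='11' vs F='00': no prefix
  A='11' vs B='010': no prefix
  A='11' vs D='011': no prefix
  A='11' vs C='10': no prefix
No violation found over all pairs.

YES -- this is a valid prefix code. No codeword is a prefix of any other codeword.


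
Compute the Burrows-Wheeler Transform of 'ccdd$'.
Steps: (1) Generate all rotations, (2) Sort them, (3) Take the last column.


Rotations (sorted):
  0: $ccdd -> last char: d
  1: ccdd$ -> last char: $
  2: cdd$c -> last char: c
  3: d$ccd -> last char: d
  4: dd$cc -> last char: c


BWT = d$cdc


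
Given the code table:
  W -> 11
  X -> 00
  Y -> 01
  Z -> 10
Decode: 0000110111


Decoding:
00 -> X
00 -> X
11 -> W
01 -> Y
11 -> W


Result: XXWYW


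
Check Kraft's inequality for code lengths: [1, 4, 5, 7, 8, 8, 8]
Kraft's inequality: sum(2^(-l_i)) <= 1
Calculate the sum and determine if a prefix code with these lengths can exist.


Sum = 2^(-1) + 2^(-4) + 2^(-5) + 2^(-7) + 2^(-8) + 2^(-8) + 2^(-8)
    = 0.5 + 0.0625 + 0.03125 + 0.0078125 + 0.00390625 + 0.00390625 + 0.00390625
    = 157/256 = 0.61328125
Since 0.61328125 <= 1, Kraft's inequality IS satisfied.
A prefix code with these lengths CAN exist.

Kraft sum = 0.61328125. Satisfied.


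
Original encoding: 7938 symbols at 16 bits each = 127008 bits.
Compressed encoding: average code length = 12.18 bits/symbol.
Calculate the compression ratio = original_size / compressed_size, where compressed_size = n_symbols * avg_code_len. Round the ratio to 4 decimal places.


original_size = n_symbols * orig_bits = 7938 * 16 = 127008 bits
compressed_size = n_symbols * avg_code_len = 7938 * 12.18 = 96684.84 bits
ratio = original_size / compressed_size = 127008 / 96684.84 = 1.3136

Compression ratio = 1.3136


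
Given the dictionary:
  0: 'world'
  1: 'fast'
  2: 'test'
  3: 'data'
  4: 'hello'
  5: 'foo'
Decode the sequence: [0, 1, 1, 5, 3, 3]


Look up each index in the dictionary:
  0 -> 'world'
  1 -> 'fast'
  1 -> 'fast'
  5 -> 'foo'
  3 -> 'data'
  3 -> 'data'

Decoded: "world fast fast foo data data"


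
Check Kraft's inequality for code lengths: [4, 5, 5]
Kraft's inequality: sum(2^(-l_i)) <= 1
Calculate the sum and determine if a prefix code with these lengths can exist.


Sum = 2^(-4) + 2^(-5) + 2^(-5)
    = 0.0625 + 0.03125 + 0.03125
    = 4/32 = 0.125
Since 0.125 <= 1, Kraft's inequality IS satisfied.
A prefix code with these lengths CAN exist.

Kraft sum = 0.125. Satisfied.


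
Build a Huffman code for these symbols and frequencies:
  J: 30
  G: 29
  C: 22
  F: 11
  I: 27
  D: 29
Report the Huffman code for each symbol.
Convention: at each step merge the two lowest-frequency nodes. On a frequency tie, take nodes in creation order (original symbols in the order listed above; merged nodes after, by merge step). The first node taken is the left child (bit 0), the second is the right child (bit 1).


Huffman tree construction:
Step 1: Merge F(11) + C(22) = 33
Step 2: Merge I(27) + G(29) = 56
Step 3: Merge D(29) + J(30) = 59
Step 4: Merge (F+C)(33) + (I+G)(56) = 89
Step 5: Merge (D+J)(59) + ((F+C)+(I+G))(89) = 148
Read each symbol's code off the tree from the root (left child = 0, right child = 1).

Codes:
  J: 01 (length 2)
  G: 111 (length 3)
  C: 101 (length 3)
  F: 100 (length 3)
  I: 110 (length 3)
  D: 00 (length 2)
Average code length: 385/148 = 2.6014 bits/symbol


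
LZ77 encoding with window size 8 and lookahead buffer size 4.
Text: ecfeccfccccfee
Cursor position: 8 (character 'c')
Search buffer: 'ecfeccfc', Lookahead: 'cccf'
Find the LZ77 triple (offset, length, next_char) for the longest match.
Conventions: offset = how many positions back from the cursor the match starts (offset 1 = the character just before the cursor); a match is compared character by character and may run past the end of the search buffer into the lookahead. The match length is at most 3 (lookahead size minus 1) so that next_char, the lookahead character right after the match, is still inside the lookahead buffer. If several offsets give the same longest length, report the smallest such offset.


Try each offset into the search buffer:
  offset=1 (pos 7, char 'c'): match length 3
  offset=2 (pos 6, char 'f'): match length 0
  offset=3 (pos 5, char 'c'): match length 1
  offset=4 (pos 4, char 'c'): match length 2
  offset=5 (pos 3, char 'e'): match length 0
  offset=6 (pos 2, char 'f'): match length 0
  offset=7 (pos 1, char 'c'): match length 1
  offset=8 (pos 0, char 'e'): match length 0
Longest match has length 3 at offset 1.
next_char = character at position 8 + 3 = 11 -> 'f'

Best match: offset=1, length=3 (matching 'ccc' starting at position 7)
LZ77 triple: (1, 3, 'f')


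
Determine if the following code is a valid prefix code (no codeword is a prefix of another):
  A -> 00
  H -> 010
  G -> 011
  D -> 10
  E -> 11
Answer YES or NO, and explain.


Checking each pair (does one codeword prefix another?):
  A='00' vs H='010': no prefix
  A='00' vs G='011': no prefix
  A='00' vs D='10': no prefix
  A='00' vs E='11': no prefix
  H='010' vs A='00': no prefix
  H='010' vs G='011': no prefix
  H='010' vs D='10': no prefix
  H='010' vs E='11': no prefix
  G='011' vs A='00': no prefix
  G='011' vs H='010': no prefix
  G='011' vs D='10': no prefix
  G='011' vs E='11': no prefix
  D='10' vs A='00': no prefix
  D='10' vs H='010': no prefix
  D='10' vs G='011': no prefix
  D='10' vs E='11': no prefix
  E='11' vs A='00': no prefix
  E='11' vs H='010': no prefix
  E='11' vs G='011': no prefix
  E='11' vs D='10': no prefix
No violation found over all pairs.

YES -- this is a valid prefix code. No codeword is a prefix of any other codeword.


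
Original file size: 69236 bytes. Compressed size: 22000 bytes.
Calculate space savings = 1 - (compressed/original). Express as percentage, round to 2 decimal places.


ratio = compressed/original = 22000/69236 = 0.317754
savings = 1 - ratio = 1 - 0.317754 = 0.682246
as a percentage: 0.682246 * 100 = 68.22%

Space savings = 1 - 22000/69236 = 68.22%


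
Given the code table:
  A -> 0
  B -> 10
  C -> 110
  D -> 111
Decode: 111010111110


Decoding:
111 -> D
0 -> A
10 -> B
111 -> D
110 -> C


Result: DABDC


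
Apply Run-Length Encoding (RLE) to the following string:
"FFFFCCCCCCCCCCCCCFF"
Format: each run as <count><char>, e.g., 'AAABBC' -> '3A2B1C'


Scanning runs left to right:
  i=0: run of 'F' x 4 -> '4F'
  i=4: run of 'C' x 13 -> '13C'
  i=17: run of 'F' x 2 -> '2F'

RLE = 4F13C2F


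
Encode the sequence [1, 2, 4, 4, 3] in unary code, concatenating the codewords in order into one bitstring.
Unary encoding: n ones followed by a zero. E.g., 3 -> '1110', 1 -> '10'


Encode each number as n ones followed by a terminating 0:
  1 -> 10 (2 bits)
  2 -> 110 (3 bits)
  4 -> 11110 (5 bits)
  4 -> 11110 (5 bits)
  3 -> 1110 (4 bits)
Total length = 2 + 3 + 5 + 5 + 4 = 19 bits.

Unary([1, 2, 4, 4, 3]) = 1011011110111101110 (19 bits)


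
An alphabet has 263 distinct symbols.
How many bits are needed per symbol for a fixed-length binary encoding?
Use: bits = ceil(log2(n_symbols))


log2(263) = 8.0389
Bracket: 2^8 = 256 < 263 <= 2^9 = 512
So ceil(log2(263)) = 9

bits = ceil(log2(263)) = ceil(8.0389) = 9 bits


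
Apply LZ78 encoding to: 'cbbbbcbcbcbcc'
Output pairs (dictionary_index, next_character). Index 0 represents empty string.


LZ78 encoding steps:
Dictionary: {0: ''}
Step 1: w='' (idx 0), next='c' -> output (0, 'c'), add 'c' as idx 1
Step 2: w='' (idx 0), next='b' -> output (0, 'b'), add 'b' as idx 2
Step 3: w='b' (idx 2), next='b' -> output (2, 'b'), add 'bb' as idx 3
Step 4: w='b' (idx 2), next='c' -> output (2, 'c'), add 'bc' as idx 4
Step 5: w='bc' (idx 4), next='b' -> output (4, 'b'), add 'bcb' as idx 5
Step 6: w='c' (idx 1), next='b' -> output (1, 'b'), add 'cb' as idx 6
Step 7: w='c' (idx 1), next='c' -> output (1, 'c'), add 'cc' as idx 7


Encoded: [(0, 'c'), (0, 'b'), (2, 'b'), (2, 'c'), (4, 'b'), (1, 'b'), (1, 'c')]


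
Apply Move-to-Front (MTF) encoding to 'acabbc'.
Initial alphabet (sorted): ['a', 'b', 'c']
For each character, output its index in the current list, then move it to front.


MTF encoding:
'a': index 0 in ['a', 'b', 'c'] -> ['a', 'b', 'c']
'c': index 2 in ['a', 'b', 'c'] -> ['c', 'a', 'b']
'a': index 1 in ['c', 'a', 'b'] -> ['a', 'c', 'b']
'b': index 2 in ['a', 'c', 'b'] -> ['b', 'a', 'c']
'b': index 0 in ['b', 'a', 'c'] -> ['b', 'a', 'c']
'c': index 2 in ['b', 'a', 'c'] -> ['c', 'b', 'a']


Output: [0, 2, 1, 2, 0, 2]


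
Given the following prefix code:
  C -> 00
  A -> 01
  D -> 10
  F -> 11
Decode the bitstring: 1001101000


Decoding step by step:
Bits 10 -> D
Bits 01 -> A
Bits 10 -> D
Bits 10 -> D
Bits 00 -> C


Decoded message: DADDC


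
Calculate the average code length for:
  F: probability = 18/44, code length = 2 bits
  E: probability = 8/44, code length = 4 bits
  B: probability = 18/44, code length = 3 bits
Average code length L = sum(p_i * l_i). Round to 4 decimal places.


Weighted contributions p_i * l_i:
  F: (18/44) * 2 = 36/44
  E: (8/44) * 4 = 32/44
  B: (18/44) * 3 = 54/44
Sum = (36 + 32 + 54)/44 = 122/44

L = 122/44 = 2.7727 bits/symbol


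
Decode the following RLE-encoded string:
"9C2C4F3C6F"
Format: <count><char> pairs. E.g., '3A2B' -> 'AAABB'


Expanding each <count><char> pair:
  9C -> 'CCCCCCCCC'
  2C -> 'CC'
  4F -> 'FFFF'
  3C -> 'CCC'
  6F -> 'FFFFFF'

Decoded = CCCCCCCCCCCFFFFCCCFFFFFF


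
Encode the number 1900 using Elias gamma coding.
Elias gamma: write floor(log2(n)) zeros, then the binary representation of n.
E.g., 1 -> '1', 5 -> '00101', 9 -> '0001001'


num_bits = floor(log2(1900)) + 1 = 11
leading_zeros = num_bits - 1 = 10
binary(1900) = 11101101100

Elias gamma(1900) = '0000000000' + '11101101100' = 000000000011101101100 (21 bits)


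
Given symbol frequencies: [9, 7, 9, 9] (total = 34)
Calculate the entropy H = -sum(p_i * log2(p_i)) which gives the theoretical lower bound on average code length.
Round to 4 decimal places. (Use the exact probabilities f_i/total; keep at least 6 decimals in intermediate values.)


Per-symbol terms -p_i * log2(p_i) with p_i = f_i/34:
  p = 9/34 = 0.264706: log2(p) = -1.917538, -p*log2(p) = 0.507584
  p = 7/34 = 0.205882: log2(p) = -2.280108, -p*log2(p) = 0.469434
  p = 9/34 = 0.264706: log2(p) = -1.917538, -p*log2(p) = 0.507584
  p = 9/34 = 0.264706: log2(p) = -1.917538, -p*log2(p) = 0.507584
H = 0.507584 + 0.469434 + 0.507584 + 0.507584 = 1.992186

H = 1.9922 bits/symbol


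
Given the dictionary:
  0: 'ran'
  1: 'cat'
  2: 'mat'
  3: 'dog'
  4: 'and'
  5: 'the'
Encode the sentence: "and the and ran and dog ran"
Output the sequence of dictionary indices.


Look up each word in the dictionary:
  'and' -> 4
  'the' -> 5
  'and' -> 4
  'ran' -> 0
  'and' -> 4
  'dog' -> 3
  'ran' -> 0

Encoded: [4, 5, 4, 0, 4, 3, 0]
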